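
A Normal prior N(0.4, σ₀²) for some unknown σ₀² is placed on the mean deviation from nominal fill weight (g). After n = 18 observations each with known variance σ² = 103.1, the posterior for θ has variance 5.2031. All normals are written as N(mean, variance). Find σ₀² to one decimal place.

Posterior precision equals prior precision plus data precision: 1/σ_n² = 1/σ₀² + n/σ².
So 1/σ₀² = 1/5.2031 − 18/103.1 = 0.192193 − 0.174588 = 0.017605.
Hence σ₀² = 1/0.017605 ≈ 56.8.

σ₀² = 56.8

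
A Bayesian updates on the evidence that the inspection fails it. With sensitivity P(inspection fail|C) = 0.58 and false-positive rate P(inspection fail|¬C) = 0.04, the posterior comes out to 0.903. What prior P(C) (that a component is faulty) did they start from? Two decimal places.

In odds form, posterior odds = prior odds × likelihood ratio, so prior odds = posterior odds ÷ LR.
Posterior odds = 0.903/(1−0.903) = 9.3093. LR = 0.58/0.04 = 14.5000.
Prior odds = 9.3093/14.5000 = 0.6420, so P(C) = 0.6420/(1+0.6420) ≈ 0.39.

P(C) = 0.39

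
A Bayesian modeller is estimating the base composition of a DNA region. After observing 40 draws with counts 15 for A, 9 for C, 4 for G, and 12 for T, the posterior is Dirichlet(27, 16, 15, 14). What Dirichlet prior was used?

For a Dirichlet(α) prior with multinomial counts c, the posterior is Dirichlet(α + c) componentwise.
Subtract each count from the matching posterior parameter: 27−15=12, 16−9=7, 15−4=11, 14−12=2.

Dirichlet(12, 7, 11, 2)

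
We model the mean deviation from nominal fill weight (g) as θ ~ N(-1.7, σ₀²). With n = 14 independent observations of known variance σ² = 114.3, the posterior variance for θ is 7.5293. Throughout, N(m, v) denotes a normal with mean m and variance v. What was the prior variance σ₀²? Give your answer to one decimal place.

Posterior precision equals prior precision plus data precision: 1/σ_n² = 1/σ₀² + n/σ².
So 1/σ₀² = 1/7.5293 − 14/114.3 = 0.132814 − 0.122485 = 0.010329.
Hence σ₀² = 1/0.010329 ≈ 96.8.

σ₀² = 96.8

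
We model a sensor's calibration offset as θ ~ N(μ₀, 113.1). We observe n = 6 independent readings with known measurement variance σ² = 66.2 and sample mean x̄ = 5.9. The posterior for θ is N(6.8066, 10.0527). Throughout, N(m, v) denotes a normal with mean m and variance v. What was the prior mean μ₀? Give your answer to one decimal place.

The posterior mean is a precision-weighted average: μ_n = (τ₀μ₀ + τ_data·x̄)/(τ₀+τ_data), with τ₀=1/σ₀² and τ_data=n/σ².
Here τ₀ = 1/113.1 = 0.008842 and τ_data = 6/66.2 = 0.090634, so τ_n = 0.099476.
Rearranging for μ₀: μ₀ = (μ_n·τ_n − τ_data·x̄)/τ₀ = (6.8066·0.099476 − 0.090634·5.9) / 0.008842 = 0.142353/0.008842 ≈ 16.1.

μ₀ = 16.1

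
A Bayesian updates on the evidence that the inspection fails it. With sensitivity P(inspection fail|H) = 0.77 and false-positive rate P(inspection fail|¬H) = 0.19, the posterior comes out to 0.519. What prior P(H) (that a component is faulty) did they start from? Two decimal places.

In odds form, posterior odds = prior odds × likelihood ratio, so prior odds = posterior odds ÷ LR.
Posterior odds = 0.519/(1−0.519) = 1.0790. LR = 0.77/0.19 = 4.0526.
Prior odds = 1.0790/4.0526 = 0.2662, so P(H) = 0.2662/(1+0.2662) ≈ 0.21.

P(H) = 0.21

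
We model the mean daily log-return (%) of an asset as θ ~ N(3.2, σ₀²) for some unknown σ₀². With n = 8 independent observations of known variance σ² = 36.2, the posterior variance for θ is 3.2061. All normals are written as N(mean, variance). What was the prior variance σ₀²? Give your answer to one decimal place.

Posterior precision equals prior precision plus data precision: 1/σ_n² = 1/σ₀² + n/σ².
So 1/σ₀² = 1/3.2061 − 8/36.2 = 0.311905 − 0.220994 = 0.090911.
Hence σ₀² = 1/0.090911 ≈ 11.0.

σ₀² = 11.0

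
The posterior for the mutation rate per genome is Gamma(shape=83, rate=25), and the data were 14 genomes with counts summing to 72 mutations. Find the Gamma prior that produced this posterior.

Gamma–Poisson conjugacy: posterior shape = α + Σxᵢ, posterior rate = β + n.
So α = 83 − 72 = 11 and β = 25 − 14 = 11.

Gamma(shape=11, rate=11)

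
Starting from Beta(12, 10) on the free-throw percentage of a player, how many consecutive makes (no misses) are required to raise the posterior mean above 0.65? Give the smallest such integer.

k = 7

After k makes and 0 misses the posterior is Beta(12+k, 10), with mean (12+k)/(12+10+k).
Set (12+k)/(22+k) > 0.65 and solve: k > (0.65·22 − 12)/(1 − 0.65) = 6.571.
The smallest integer exceeding 6.571 is 7.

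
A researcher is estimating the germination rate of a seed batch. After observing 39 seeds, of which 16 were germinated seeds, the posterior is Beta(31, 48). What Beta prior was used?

Beta(15, 25)

A Beta(a, b) prior with s successes and f failures in binomial data gives a Beta(a+s, b+f) posterior.
So a = 31 − 16 = 15 and b = 48 − 23 = 25.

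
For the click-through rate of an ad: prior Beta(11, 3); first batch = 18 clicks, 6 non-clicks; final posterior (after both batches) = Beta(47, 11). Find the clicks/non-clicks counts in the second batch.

Because Beta–binomial updating is additive in the counts, the combined data contributed (α_post−α_prior, β_post−β_prior) successes and failures.
Total across both batches: 47−11=36 clicks, 11−3=8 non-clicks.
Subtract the first batch: 36−18=18 clicks and 8−6=2 non-clicks.

18 clicks and 2 non-clicks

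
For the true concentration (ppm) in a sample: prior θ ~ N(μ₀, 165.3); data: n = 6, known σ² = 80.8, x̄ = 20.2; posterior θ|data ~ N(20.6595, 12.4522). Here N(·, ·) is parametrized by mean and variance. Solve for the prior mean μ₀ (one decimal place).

μ₀ = 26.3

The posterior mean is a precision-weighted average: μ_n = (τ₀μ₀ + τ_data·x̄)/(τ₀+τ_data), with τ₀=1/σ₀² and τ_data=n/σ².
Here τ₀ = 1/165.3 = 0.006050 and τ_data = 6/80.8 = 0.074257, so τ_n = 0.080307.
Rearranging for μ₀: μ₀ = (μ_n·τ_n − τ_data·x̄)/τ₀ = (20.6595·0.080307 − 0.074257·20.2) / 0.006050 = 0.159111/0.006050 ≈ 26.3.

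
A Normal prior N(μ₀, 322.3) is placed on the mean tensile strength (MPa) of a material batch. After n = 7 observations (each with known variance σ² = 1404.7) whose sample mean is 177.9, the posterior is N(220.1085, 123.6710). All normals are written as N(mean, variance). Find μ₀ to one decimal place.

The posterior mean is a precision-weighted average: μ_n = (τ₀μ₀ + τ_data·x̄)/(τ₀+τ_data), with τ₀=1/σ₀² and τ_data=n/σ².
Here τ₀ = 1/322.3 = 0.003103 and τ_data = 7/1404.7 = 0.004983, so τ_n = 0.008086.
Rearranging for μ₀: μ₀ = (μ_n·τ_n − τ_data·x̄)/τ₀ = (220.1085·0.008086 − 0.004983·177.9) / 0.003103 = 0.893322/0.003103 ≈ 287.9.

μ₀ = 287.9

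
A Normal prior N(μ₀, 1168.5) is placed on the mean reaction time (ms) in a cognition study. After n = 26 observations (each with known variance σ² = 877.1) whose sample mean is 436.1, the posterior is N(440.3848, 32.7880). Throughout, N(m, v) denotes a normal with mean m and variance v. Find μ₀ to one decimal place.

μ₀ = 588.8

With known observation variance, the Normal–Normal posterior has precision τ_n = τ₀ + n/σ² and mean μ_n = (τ₀μ₀ + (n/σ²)x̄)/τ_n.
Here τ₀ = 1/1168.5 = 0.000856 and τ_data = 26/877.1 = 0.029643, so τ_n = 0.030499.
Rearranging for μ₀: μ₀ = (μ_n·τ_n − τ_data·x̄)/τ₀ = (440.3848·0.030499 − 0.029643·436.1) / 0.000856 = 0.503984/0.000856 ≈ 588.8.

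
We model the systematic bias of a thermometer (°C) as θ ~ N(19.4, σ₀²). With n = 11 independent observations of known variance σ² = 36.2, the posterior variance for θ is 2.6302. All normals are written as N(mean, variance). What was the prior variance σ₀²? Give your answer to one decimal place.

For the Normal–Normal model with known σ², precisions add: τ_n = τ₀ + n/σ².
So 1/σ₀² = 1/2.6302 − 11/36.2 = 0.380199 − 0.303867 = 0.076332.
Hence σ₀² = 1/0.076332 ≈ 13.1.

σ₀² = 13.1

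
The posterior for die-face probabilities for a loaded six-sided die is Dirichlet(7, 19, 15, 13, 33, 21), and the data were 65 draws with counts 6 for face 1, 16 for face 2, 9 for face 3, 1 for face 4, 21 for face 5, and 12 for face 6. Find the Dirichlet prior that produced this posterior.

Dirichlet(1, 3, 6, 12, 12, 9)

For a Dirichlet(α) prior with multinomial counts c, the posterior is Dirichlet(α + c) componentwise.
Subtract each count from the matching posterior parameter: 7−6=1, 19−16=3, 15−9=6, 13−1=12, 33−21=12, 21−12=9.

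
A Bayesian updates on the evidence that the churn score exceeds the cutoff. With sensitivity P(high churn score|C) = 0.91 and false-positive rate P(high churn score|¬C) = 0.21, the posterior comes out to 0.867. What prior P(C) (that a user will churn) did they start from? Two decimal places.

Bayes' rule in odds form gives O(C|E) = O(C)·[P(E|C)/P(E|¬C)], hence O(C) = O(C|E)/LR.
Posterior odds = 0.867/(1−0.867) = 6.5188. LR = 0.91/0.21 = 4.3333.
Prior odds = 6.5188/4.3333 = 1.5044, so P(C) = 1.5044/(1+1.5044) ≈ 0.60.

P(C) = 0.60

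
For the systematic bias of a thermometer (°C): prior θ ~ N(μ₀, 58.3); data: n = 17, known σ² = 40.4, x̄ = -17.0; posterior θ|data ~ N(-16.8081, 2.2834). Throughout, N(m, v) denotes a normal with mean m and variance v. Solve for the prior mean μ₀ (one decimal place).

μ₀ = -12.1

The posterior mean is a precision-weighted average: μ_n = (τ₀μ₀ + τ_data·x̄)/(τ₀+τ_data), with τ₀=1/σ₀² and τ_data=n/σ².
Here τ₀ = 1/58.3 = 0.017153 and τ_data = 17/40.4 = 0.420792, so τ_n = 0.437945.
Rearranging for μ₀: μ₀ = (μ_n·τ_n − τ_data·x̄)/τ₀ = (-16.8081·0.437945 − 0.420792·-17.0) / 0.017153 = -0.207559/0.017153 ≈ -12.1.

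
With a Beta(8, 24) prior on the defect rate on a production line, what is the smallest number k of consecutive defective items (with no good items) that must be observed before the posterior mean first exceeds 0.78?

After k defective items and 0 good items the posterior is Beta(8+k, 24), with mean (8+k)/(8+24+k).
Set (8+k)/(32+k) > 0.78 and solve: k > (0.78·32 − 8)/(1 − 0.78) = 77.091.
The smallest integer exceeding 77.091 is 78, and checking k=78: (86)/(110) = 0.7818 > 0.78.

k = 78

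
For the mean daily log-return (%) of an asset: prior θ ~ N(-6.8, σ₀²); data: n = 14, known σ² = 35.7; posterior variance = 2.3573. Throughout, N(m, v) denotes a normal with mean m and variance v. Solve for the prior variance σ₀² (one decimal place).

σ₀² = 31.2

For the Normal–Normal model with known σ², precisions add: τ_n = τ₀ + n/σ².
So 1/σ₀² = 1/2.3573 − 14/35.7 = 0.424214 − 0.392157 = 0.032057.
Hence σ₀² = 1/0.032057 ≈ 31.2.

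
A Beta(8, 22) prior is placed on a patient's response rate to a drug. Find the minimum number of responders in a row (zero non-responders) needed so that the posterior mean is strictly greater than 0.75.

After k responders and 0 non-responders the posterior is Beta(8+k, 22), with mean (8+k)/(8+22+k).
Set (8+k)/(30+k) > 0.75 and solve: k > (0.75·30 − 8)/(1 − 0.75) = 58.000.
The smallest integer exceeding 58.000 is 59.

k = 59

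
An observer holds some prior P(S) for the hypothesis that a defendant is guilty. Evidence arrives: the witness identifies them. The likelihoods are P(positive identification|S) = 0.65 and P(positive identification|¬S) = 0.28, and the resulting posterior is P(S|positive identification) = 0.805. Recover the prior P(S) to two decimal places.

In odds form, posterior odds = prior odds × likelihood ratio, so prior odds = posterior odds ÷ LR.
Posterior odds = 0.805/(1−0.805) = 4.1282. LR = 0.65/0.28 = 2.3214.
Prior odds = 4.1282/2.3214 = 1.7783, so P(S) = 1.7783/(1+1.7783) ≈ 0.64.

P(S) = 0.64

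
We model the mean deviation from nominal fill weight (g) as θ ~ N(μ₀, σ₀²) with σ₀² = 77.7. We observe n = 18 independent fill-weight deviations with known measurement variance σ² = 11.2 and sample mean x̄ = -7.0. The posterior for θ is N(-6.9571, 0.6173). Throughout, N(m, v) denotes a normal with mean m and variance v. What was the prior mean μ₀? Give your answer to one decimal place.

μ₀ = -1.6

With known observation variance, the Normal–Normal posterior has precision τ_n = τ₀ + n/σ² and mean μ_n = (τ₀μ₀ + (n/σ²)x̄)/τ_n.
Here τ₀ = 1/77.7 = 0.012870 and τ_data = 18/11.2 = 1.607143, so τ_n = 1.620013.
Rearranging for μ₀: μ₀ = (μ_n·τ_n − τ_data·x̄)/τ₀ = (-6.9571·1.620013 − 1.607143·-7.0) / 0.012870 = -0.020591/0.012870 ≈ -1.6.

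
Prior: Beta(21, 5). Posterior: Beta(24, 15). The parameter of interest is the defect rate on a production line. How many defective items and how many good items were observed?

3 defective items and 10 good items

A Beta(a, b) prior with s successes and f failures in binomial data gives a Beta(a+s, b+f) posterior.
Match parameters: s=24−21=3, f=15−5=10.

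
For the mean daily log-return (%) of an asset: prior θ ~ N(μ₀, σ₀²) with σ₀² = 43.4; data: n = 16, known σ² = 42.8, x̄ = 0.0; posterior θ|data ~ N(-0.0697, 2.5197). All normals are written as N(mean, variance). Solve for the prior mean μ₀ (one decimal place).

μ₀ = -1.2

With known observation variance, the Normal–Normal posterior has precision τ_n = τ₀ + n/σ² and mean μ_n = (τ₀μ₀ + (n/σ²)x̄)/τ_n.
Here τ₀ = 1/43.4 = 0.023041 and τ_data = 16/42.8 = 0.373832, so τ_n = 0.396873.
Rearranging for μ₀: μ₀ = (μ_n·τ_n − τ_data·x̄)/τ₀ = (-0.0697·0.396873 − 0.373832·0.0) / 0.023041 = -0.027662/0.023041 ≈ -1.2.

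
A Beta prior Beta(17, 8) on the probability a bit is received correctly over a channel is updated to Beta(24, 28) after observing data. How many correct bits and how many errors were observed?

7 correct bits and 20 errors

Beta is conjugate to the binomial likelihood: posterior = Beta(a+s, b+f).
So s = 24 − 17 = 7 and f = 28 − 8 = 20.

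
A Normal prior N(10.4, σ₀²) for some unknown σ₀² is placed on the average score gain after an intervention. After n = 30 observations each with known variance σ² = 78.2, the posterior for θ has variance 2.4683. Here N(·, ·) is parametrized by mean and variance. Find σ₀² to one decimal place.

Posterior precision equals prior precision plus data precision: 1/σ_n² = 1/σ₀² + n/σ².
So 1/σ₀² = 1/2.4683 − 30/78.2 = 0.405137 − 0.383632 = 0.021505.
Hence σ₀² = 1/0.021505 ≈ 46.5.

σ₀² = 46.5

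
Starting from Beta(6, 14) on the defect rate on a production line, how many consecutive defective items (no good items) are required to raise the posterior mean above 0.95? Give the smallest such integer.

After k defective items and 0 good items the posterior is Beta(6+k, 14), with mean (6+k)/(6+14+k).
Set (6+k)/(20+k) > 0.95 and solve: k > (0.95·20 − 6)/(1 − 0.95) = 260.000.
The smallest integer exceeding 260.000 is 261, and checking k=261: (267)/(281) = 0.9502 > 0.95.

k = 261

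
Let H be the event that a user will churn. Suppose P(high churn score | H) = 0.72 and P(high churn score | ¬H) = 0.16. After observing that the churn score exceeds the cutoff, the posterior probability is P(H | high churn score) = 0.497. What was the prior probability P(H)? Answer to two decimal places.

P(H) = 0.18

Bayes' rule in odds form gives O(H|E) = O(H)·[P(E|H)/P(E|¬H)], hence O(H) = O(H|E)/LR.
Posterior odds = 0.497/(1−0.497) = 0.9881. LR = 0.72/0.16 = 4.5000.
Prior odds = 0.9881/4.5000 = 0.2196, so P(H) = 0.2196/(1+0.2196) ≈ 0.18.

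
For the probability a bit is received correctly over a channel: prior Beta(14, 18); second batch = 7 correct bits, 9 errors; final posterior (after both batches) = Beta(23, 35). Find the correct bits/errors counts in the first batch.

Sequential conjugate updates are equivalent to a single update on the pooled data, so total successes = posterior α − prior α and total failures = posterior β − prior β.
Total across both batches: 23−14=9 correct bits, 35−18=17 errors.
Subtract the second batch: 9−7=2 correct bits and 17−9=8 errors.

2 correct bits and 8 errors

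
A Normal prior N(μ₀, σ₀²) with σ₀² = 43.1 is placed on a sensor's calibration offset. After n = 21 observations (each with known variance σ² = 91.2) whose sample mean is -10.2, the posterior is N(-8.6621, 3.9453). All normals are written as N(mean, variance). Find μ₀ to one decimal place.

μ₀ = 6.6

The posterior mean is a precision-weighted average: μ_n = (τ₀μ₀ + τ_data·x̄)/(τ₀+τ_data), with τ₀=1/σ₀² and τ_data=n/σ².
Here τ₀ = 1/43.1 = 0.023202 and τ_data = 21/91.2 = 0.230263, so τ_n = 0.253465.
Rearranging for μ₀: μ₀ = (μ_n·τ_n − τ_data·x̄)/τ₀ = (-8.6621·0.253465 − 0.230263·-10.2) / 0.023202 = 0.153143/0.023202 ≈ 6.6.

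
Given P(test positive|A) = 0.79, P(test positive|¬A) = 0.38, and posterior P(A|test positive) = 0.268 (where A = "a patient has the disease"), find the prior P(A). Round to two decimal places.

Bayes' rule in odds form gives O(A|E) = O(A)·[P(E|A)/P(E|¬A)], hence O(A) = O(A|E)/LR.
Posterior odds = 0.268/(1−0.268) = 0.3661. LR = 0.79/0.38 = 2.0789.
Prior odds = 0.3661/2.0789 = 0.1761, so P(A) = 0.1761/(1+0.1761) ≈ 0.15.

P(A) = 0.15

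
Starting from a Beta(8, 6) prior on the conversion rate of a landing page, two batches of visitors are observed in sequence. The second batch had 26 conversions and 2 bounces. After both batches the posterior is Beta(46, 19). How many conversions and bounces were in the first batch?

12 conversions and 11 bounces

Because Beta–binomial updating is additive in the counts, the combined data contributed (α_post−α_prior, β_post−β_prior) successes and failures.
Total across both batches: 46−8=38 conversions, 19−6=13 bounces.
Subtract the second batch: 38−26=12 conversions and 13−2=11 bounces.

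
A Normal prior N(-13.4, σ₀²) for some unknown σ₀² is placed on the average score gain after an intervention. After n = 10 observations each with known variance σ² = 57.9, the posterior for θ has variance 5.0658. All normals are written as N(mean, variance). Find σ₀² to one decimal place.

For the Normal–Normal model with known σ², precisions add: τ_n = τ₀ + n/σ².
So 1/σ₀² = 1/5.0658 − 10/57.9 = 0.197402 − 0.172712 = 0.024690.
Hence σ₀² = 1/0.024690 ≈ 40.5.

σ₀² = 40.5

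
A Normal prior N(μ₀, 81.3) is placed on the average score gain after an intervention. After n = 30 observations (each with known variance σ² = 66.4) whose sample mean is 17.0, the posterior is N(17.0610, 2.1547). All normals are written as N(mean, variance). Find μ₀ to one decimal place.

μ₀ = 19.3

With known observation variance, the Normal–Normal posterior has precision τ_n = τ₀ + n/σ² and mean μ_n = (τ₀μ₀ + (n/σ²)x̄)/τ_n.
Here τ₀ = 1/81.3 = 0.012300 and τ_data = 30/66.4 = 0.451807, so τ_n = 0.464107.
Rearranging for μ₀: μ₀ = (μ_n·τ_n − τ_data·x̄)/τ₀ = (17.0610·0.464107 − 0.451807·17.0) / 0.012300 = 0.237411/0.012300 ≈ 19.3.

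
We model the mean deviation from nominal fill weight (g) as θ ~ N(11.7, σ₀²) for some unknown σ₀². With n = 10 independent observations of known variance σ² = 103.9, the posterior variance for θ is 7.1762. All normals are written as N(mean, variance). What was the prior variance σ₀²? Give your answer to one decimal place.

Posterior precision equals prior precision plus data precision: 1/σ_n² = 1/σ₀² + n/σ².
So 1/σ₀² = 1/7.1762 − 10/103.9 = 0.139350 − 0.096246 = 0.043104.
Hence σ₀² = 1/0.043104 ≈ 23.2.

σ₀² = 23.2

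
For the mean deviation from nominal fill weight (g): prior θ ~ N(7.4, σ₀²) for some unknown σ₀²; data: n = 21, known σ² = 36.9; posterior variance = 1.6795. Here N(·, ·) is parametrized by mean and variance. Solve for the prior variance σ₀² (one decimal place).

Posterior precision equals prior precision plus data precision: 1/σ_n² = 1/σ₀² + n/σ².
So 1/σ₀² = 1/1.6795 − 21/36.9 = 0.595415 − 0.569106 = 0.026309.
Hence σ₀² = 1/0.026309 ≈ 38.0.

σ₀² = 38.0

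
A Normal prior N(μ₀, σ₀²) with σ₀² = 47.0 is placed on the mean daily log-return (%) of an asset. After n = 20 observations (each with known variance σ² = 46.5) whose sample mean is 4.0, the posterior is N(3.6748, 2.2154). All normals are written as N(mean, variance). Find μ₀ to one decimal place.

With known observation variance, the Normal–Normal posterior has precision τ_n = τ₀ + n/σ² and mean μ_n = (τ₀μ₀ + (n/σ²)x̄)/τ_n.
Here τ₀ = 1/47.0 = 0.021277 and τ_data = 20/46.5 = 0.430108, so τ_n = 0.451385.
Rearranging for μ₀: μ₀ = (μ_n·τ_n − τ_data·x̄)/τ₀ = (3.6748·0.451385 − 0.430108·4.0) / 0.021277 = -0.061682/0.021277 ≈ -2.9.

μ₀ = -2.9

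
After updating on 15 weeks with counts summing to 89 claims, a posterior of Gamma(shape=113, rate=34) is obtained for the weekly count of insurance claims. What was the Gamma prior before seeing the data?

Gamma(shape=24, rate=19)

A Gamma(α, β) prior (rate parametrization) on a Poisson rate with n observations summing to S gives posterior Gamma(α+S, β+n).
So α = 113 − 89 = 24 and β = 34 − 15 = 19.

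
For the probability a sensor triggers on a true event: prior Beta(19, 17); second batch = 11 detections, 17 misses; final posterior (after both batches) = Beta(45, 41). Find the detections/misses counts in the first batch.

Because Beta–binomial updating is additive in the counts, the combined data contributed (α_post−α_prior, β_post−β_prior) successes and failures.
Total across both batches: 45−19=26 detections, 41−17=24 misses.
Subtract the second batch: 26−11=15 detections and 24−17=7 misses.

15 detections and 7 misses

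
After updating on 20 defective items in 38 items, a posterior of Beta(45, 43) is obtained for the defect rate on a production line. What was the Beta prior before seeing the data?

A Beta(a, b) prior with s successes and f failures in binomial data gives a Beta(a+s, b+f) posterior.
Subtract the data counts: 45−20=25, 43−18=25.

Beta(25, 25)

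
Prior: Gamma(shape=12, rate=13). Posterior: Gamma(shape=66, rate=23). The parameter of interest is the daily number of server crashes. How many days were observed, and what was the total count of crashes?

Gamma–Poisson conjugacy: posterior shape = α + Σxᵢ, posterior rate = β + n.
Matching: Σxᵢ = 66 − 12 = 54 and n = 23 − 13 = 10.

n = 10 days with total 54 crashes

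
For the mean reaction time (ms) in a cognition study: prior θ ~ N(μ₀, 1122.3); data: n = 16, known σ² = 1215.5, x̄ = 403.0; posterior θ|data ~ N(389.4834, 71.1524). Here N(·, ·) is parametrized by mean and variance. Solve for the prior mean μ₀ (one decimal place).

The posterior mean is a precision-weighted average: μ_n = (τ₀μ₀ + τ_data·x̄)/(τ₀+τ_data), with τ₀=1/σ₀² and τ_data=n/σ².
Here τ₀ = 1/1122.3 = 0.000891 and τ_data = 16/1215.5 = 0.013163, so τ_n = 0.014054.
Rearranging for μ₀: μ₀ = (μ_n·τ_n − τ_data·x̄)/τ₀ = (389.4834·0.014054 − 0.013163·403.0) / 0.000891 = 0.169111/0.000891 ≈ 189.8.

μ₀ = 189.8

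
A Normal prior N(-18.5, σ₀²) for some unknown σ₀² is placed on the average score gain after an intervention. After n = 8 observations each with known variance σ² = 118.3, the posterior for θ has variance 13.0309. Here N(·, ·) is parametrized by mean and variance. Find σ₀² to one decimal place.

σ₀² = 109.7

Posterior precision equals prior precision plus data precision: 1/σ_n² = 1/σ₀² + n/σ².
So 1/σ₀² = 1/13.0309 − 8/118.3 = 0.076741 − 0.067625 = 0.009116.
Hence σ₀² = 1/0.009116 ≈ 109.7.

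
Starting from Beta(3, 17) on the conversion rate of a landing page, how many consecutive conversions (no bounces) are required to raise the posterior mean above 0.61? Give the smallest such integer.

k = 24

After k conversions and 0 bounces the posterior is Beta(3+k, 17), with mean (3+k)/(3+17+k).
Set (3+k)/(20+k) > 0.61 and solve: k > (0.61·20 − 3)/(1 − 0.61) = 23.590.
The smallest integer exceeding 23.590 is 24, and checking k=24: (27)/(44) = 0.6136 > 0.61.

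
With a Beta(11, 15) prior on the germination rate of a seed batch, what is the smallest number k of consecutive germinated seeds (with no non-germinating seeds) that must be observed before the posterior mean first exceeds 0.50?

After k germinated seeds and 0 non-germinating seeds the posterior is Beta(11+k, 15), with mean (11+k)/(11+15+k).
Set (11+k)/(26+k) > 0.50 and solve: k > (0.50·26 − 11)/(1 − 0.50) = 4.000.
The smallest integer exceeding 4.000 is 5, and checking k=5: (16)/(31) = 0.5161 > 0.50.

k = 5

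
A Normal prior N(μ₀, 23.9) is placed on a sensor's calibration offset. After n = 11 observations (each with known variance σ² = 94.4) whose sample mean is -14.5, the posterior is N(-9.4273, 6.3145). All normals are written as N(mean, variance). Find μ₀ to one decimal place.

With known observation variance, the Normal–Normal posterior has precision τ_n = τ₀ + n/σ² and mean μ_n = (τ₀μ₀ + (n/σ²)x̄)/τ_n.
Here τ₀ = 1/23.9 = 0.041841 and τ_data = 11/94.4 = 0.116525, so τ_n = 0.158366.
Rearranging for μ₀: μ₀ = (μ_n·τ_n − τ_data·x̄)/τ₀ = (-9.4273·0.158366 − 0.116525·-14.5) / 0.041841 = 0.196649/0.041841 ≈ 4.7.

μ₀ = 4.7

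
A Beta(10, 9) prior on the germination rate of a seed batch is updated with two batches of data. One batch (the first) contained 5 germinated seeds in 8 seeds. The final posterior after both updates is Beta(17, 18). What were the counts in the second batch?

2 germinated seeds and 6 non-germinating seeds

Because Beta–binomial updating is additive in the counts, the combined data contributed (α_post−α_prior, β_post−β_prior) successes and failures.
Total across both batches: 17−10=7 germinated seeds, 18−9=9 non-germinating seeds.
Subtract the first batch: 7−5=2 germinated seeds and 9−3=6 non-germinating seeds.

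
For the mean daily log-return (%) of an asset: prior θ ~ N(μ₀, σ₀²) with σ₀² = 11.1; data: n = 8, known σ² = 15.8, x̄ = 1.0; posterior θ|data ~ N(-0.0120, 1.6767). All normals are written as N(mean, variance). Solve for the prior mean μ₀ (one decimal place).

μ₀ = -5.7

The posterior mean is a precision-weighted average: μ_n = (τ₀μ₀ + τ_data·x̄)/(τ₀+τ_data), with τ₀=1/σ₀² and τ_data=n/σ².
Here τ₀ = 1/11.1 = 0.090090 and τ_data = 8/15.8 = 0.506329, so τ_n = 0.596419.
Rearranging for μ₀: μ₀ = (μ_n·τ_n − τ_data·x̄)/τ₀ = (-0.0120·0.596419 − 0.506329·1.0) / 0.090090 = -0.513486/0.090090 ≈ -5.7.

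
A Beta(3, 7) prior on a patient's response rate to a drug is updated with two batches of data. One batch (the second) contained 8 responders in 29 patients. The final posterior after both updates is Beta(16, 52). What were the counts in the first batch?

Sequential conjugate updates are equivalent to a single update on the pooled data, so total successes = posterior α − prior α and total failures = posterior β − prior β.
Total across both batches: 16−3=13 responders, 52−7=45 non-responders.
Subtract the second batch: 13−8=5 responders and 45−21=24 non-responders.

5 responders and 24 non-responders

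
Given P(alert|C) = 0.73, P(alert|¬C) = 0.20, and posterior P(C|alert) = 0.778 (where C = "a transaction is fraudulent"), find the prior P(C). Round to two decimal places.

P(C) = 0.49

In odds form, posterior odds = prior odds × likelihood ratio, so prior odds = posterior odds ÷ LR.
Posterior odds = 0.778/(1−0.778) = 3.5045. LR = 0.73/0.20 = 3.6500.
Prior odds = 3.5045/3.6500 = 0.9601, so P(C) = 0.9601/(1+0.9601) ≈ 0.49.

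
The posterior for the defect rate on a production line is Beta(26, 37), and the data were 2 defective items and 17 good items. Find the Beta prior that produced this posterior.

A Beta(a, b) prior with s successes and f failures in binomial data gives a Beta(a+s, b+f) posterior.
Subtract the data counts: 26−2=24, 37−17=20.

Beta(24, 20)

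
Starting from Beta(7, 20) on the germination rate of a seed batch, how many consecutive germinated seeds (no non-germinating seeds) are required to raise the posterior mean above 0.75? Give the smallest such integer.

k = 54

After k germinated seeds and 0 non-germinating seeds the posterior is Beta(7+k, 20), with mean (7+k)/(7+20+k).
Set (7+k)/(27+k) > 0.75 and solve: k > (0.75·27 − 7)/(1 − 0.75) = 53.000.
The smallest integer exceeding 53.000 is 54, and checking k=54: (61)/(81) = 0.7531 > 0.75.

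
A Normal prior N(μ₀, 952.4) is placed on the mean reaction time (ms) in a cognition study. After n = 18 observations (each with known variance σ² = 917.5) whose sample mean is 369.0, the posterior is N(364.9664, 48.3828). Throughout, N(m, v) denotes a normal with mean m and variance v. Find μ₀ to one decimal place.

The posterior mean is a precision-weighted average: μ_n = (τ₀μ₀ + τ_data·x̄)/(τ₀+τ_data), with τ₀=1/σ₀² and τ_data=n/σ².
Here τ₀ = 1/952.4 = 0.001050 and τ_data = 18/917.5 = 0.019619, so τ_n = 0.020669.
Rearranging for μ₀: μ₀ = (μ_n·τ_n − τ_data·x̄)/τ₀ = (364.9664·0.020669 − 0.019619·369.0) / 0.001050 = 0.304080/0.001050 ≈ 289.6.

μ₀ = 289.6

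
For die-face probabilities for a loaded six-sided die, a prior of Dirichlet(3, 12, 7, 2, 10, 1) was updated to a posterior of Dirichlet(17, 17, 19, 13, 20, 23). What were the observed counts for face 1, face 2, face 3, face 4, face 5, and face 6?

counts (14, 5, 12, 11, 10, 22)

For a Dirichlet(α) prior with multinomial counts c, the posterior is Dirichlet(α + c) componentwise.
Counts are posterior − prior componentwise: 17−3=14, 17−12=5, 19−7=12, 13−2=11, 20−10=10, 23−1=22.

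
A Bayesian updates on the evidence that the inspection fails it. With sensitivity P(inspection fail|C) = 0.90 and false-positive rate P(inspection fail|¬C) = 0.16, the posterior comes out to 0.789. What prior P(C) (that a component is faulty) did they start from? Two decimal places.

P(C) = 0.40

In odds form, posterior odds = prior odds × likelihood ratio, so prior odds = posterior odds ÷ LR.
Posterior odds = 0.789/(1−0.789) = 3.7393. LR = 0.90/0.16 = 5.6250.
Prior odds = 3.7393/5.6250 = 0.6648, so P(C) = 0.6648/(1+0.6648) ≈ 0.40.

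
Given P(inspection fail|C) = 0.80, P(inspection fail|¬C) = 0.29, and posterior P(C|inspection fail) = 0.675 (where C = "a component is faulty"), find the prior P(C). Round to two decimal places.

P(C) = 0.43

Bayes' rule in odds form gives O(C|E) = O(C)·[P(E|C)/P(E|¬C)], hence O(C) = O(C|E)/LR.
Posterior odds = 0.675/(1−0.675) = 2.0769. LR = 0.80/0.29 = 2.7586.
Prior odds = 2.0769/2.7586 = 0.7529, so P(C) = 0.7529/(1+0.7529) ≈ 0.43.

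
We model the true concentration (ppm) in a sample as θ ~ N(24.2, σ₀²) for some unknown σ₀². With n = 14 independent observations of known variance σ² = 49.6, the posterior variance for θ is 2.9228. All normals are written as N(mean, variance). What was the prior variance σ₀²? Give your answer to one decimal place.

σ₀² = 16.7

For the Normal–Normal model with known σ², precisions add: τ_n = τ₀ + n/σ².
So 1/σ₀² = 1/2.9228 − 14/49.6 = 0.342138 − 0.282258 = 0.059880.
Hence σ₀² = 1/0.059880 ≈ 16.7.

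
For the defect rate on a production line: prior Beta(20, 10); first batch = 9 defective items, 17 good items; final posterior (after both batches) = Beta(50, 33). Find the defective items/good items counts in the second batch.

Sequential conjugate updates are equivalent to a single update on the pooled data, so total successes = posterior α − prior α and total failures = posterior β − prior β.
Total across both batches: 50−20=30 defective items, 33−10=23 good items.
Subtract the first batch: 30−9=21 defective items and 23−17=6 good items.

21 defective items and 6 good items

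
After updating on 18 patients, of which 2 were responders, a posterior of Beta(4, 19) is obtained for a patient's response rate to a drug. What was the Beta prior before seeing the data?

Under Beta–binomial conjugacy the posterior parameters are (a+s, b+f).
So a = 4 − 2 = 2 and b = 19 − 16 = 3.

Beta(2, 3)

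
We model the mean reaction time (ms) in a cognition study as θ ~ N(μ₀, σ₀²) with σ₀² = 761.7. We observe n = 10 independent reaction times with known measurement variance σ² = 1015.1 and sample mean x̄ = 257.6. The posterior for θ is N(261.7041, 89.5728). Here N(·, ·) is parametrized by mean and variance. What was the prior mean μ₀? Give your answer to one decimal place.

With known observation variance, the Normal–Normal posterior has precision τ_n = τ₀ + n/σ² and mean μ_n = (τ₀μ₀ + (n/σ²)x̄)/τ_n.
Here τ₀ = 1/761.7 = 0.001313 and τ_data = 10/1015.1 = 0.009851, so τ_n = 0.011164.
Rearranging for μ₀: μ₀ = (μ_n·τ_n − τ_data·x̄)/τ₀ = (261.7041·0.011164 − 0.009851·257.6) / 0.001313 = 0.384047/0.001313 ≈ 292.5.

μ₀ = 292.5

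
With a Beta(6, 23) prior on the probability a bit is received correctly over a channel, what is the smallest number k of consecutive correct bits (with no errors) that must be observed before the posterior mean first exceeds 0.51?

k = 18

After k correct bits and 0 errors the posterior is Beta(6+k, 23), with mean (6+k)/(6+23+k).
Set (6+k)/(29+k) > 0.51 and solve: k > (0.51·29 − 6)/(1 − 0.51) = 17.939.
The smallest integer exceeding 17.939 is 18, and checking k=18: (24)/(47) = 0.5106 > 0.51.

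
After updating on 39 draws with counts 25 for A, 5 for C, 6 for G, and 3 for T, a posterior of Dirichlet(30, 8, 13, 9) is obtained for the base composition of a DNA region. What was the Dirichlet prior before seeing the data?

For a Dirichlet(α) prior with multinomial counts c, the posterior is Dirichlet(α + c) componentwise.
Subtract each count from the matching posterior parameter: 30−25=5, 8−5=3, 13−6=7, 9−3=6.

Dirichlet(5, 3, 7, 6)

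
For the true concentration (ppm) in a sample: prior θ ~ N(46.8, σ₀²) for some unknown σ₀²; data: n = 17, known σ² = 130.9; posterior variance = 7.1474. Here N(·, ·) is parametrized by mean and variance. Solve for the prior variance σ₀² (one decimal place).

σ₀² = 99.6

Posterior precision equals prior precision plus data precision: 1/σ_n² = 1/σ₀² + n/σ².
So 1/σ₀² = 1/7.1474 − 17/130.9 = 0.139911 − 0.129870 = 0.010041.
Hence σ₀² = 1/0.010041 ≈ 99.6.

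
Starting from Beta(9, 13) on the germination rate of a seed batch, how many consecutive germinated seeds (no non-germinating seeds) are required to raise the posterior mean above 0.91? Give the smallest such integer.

After k germinated seeds and 0 non-germinating seeds the posterior is Beta(9+k, 13), with mean (9+k)/(9+13+k).
Set (9+k)/(22+k) > 0.91 and solve: k > (0.91·22 − 9)/(1 − 0.91) = 122.444.
The smallest integer exceeding 122.444 is 123, and checking k=123: (132)/(145) = 0.9103 > 0.91.

k = 123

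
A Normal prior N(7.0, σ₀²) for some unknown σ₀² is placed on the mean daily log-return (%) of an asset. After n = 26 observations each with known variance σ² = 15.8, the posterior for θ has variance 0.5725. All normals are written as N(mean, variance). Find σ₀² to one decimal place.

Posterior precision equals prior precision plus data precision: 1/σ_n² = 1/σ₀² + n/σ².
So 1/σ₀² = 1/0.5725 − 26/15.8 = 1.746725 − 1.645570 = 0.101155.
Hence σ₀² = 1/0.101155 ≈ 9.9.

σ₀² = 9.9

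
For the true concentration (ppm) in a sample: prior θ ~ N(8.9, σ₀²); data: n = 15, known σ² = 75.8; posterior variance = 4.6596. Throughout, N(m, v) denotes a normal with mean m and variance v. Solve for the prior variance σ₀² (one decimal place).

Posterior precision equals prior precision plus data precision: 1/σ_n² = 1/σ₀² + n/σ².
So 1/σ₀² = 1/4.6596 − 15/75.8 = 0.214611 − 0.197889 = 0.016722.
Hence σ₀² = 1/0.016722 ≈ 59.8.

σ₀² = 59.8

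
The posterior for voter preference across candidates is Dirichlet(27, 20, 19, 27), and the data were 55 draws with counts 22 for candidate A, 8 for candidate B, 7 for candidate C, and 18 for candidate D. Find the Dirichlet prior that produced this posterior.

Dirichlet(5, 12, 12, 9)

For a Dirichlet(α) prior with multinomial counts c, the posterior is Dirichlet(α + c) componentwise.
Subtract each count from the matching posterior parameter: 27−22=5, 20−8=12, 19−7=12, 27−18=9.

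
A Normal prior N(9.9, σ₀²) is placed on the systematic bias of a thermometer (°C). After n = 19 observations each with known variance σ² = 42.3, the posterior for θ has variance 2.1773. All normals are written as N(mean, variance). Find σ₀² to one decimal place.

For the Normal–Normal model with known σ², precisions add: τ_n = τ₀ + n/σ².
So 1/σ₀² = 1/2.1773 − 19/42.3 = 0.459284 − 0.449173 = 0.010111.
Hence σ₀² = 1/0.010111 ≈ 98.9.

σ₀² = 98.9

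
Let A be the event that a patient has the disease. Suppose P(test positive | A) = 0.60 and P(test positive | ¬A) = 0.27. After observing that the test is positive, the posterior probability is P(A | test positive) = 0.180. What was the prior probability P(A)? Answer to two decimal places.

P(A) = 0.09

Bayes' rule in odds form gives O(A|E) = O(A)·[P(E|A)/P(E|¬A)], hence O(A) = O(A|E)/LR.
Posterior odds = 0.180/(1−0.180) = 0.2195. LR = 0.60/0.27 = 2.2222.
Prior odds = 0.2195/2.2222 = 0.0988, so P(A) = 0.0988/(1+0.0988) ≈ 0.09.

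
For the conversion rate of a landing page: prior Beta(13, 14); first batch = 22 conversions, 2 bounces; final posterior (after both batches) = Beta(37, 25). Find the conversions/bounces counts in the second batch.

2 conversions and 9 bounces

Because Beta–binomial updating is additive in the counts, the combined data contributed (α_post−α_prior, β_post−β_prior) successes and failures.
Total across both batches: 37−13=24 conversions, 25−14=11 bounces.
Subtract the first batch: 24−22=2 conversions and 11−2=9 bounces.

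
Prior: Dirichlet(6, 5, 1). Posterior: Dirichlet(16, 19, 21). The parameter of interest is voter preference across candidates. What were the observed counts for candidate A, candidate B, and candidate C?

For a Dirichlet(α) prior with multinomial counts c, the posterior is Dirichlet(α + c) componentwise.
Counts are posterior − prior componentwise: 16−6=10, 19−5=14, 21−1=20.

counts (10, 14, 20)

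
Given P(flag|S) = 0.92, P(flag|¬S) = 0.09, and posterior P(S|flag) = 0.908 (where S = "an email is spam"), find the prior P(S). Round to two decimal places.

P(S) = 0.49

In odds form, posterior odds = prior odds × likelihood ratio, so prior odds = posterior odds ÷ LR.
Posterior odds = 0.908/(1−0.908) = 9.8696. LR = 0.92/0.09 = 10.2222.
Prior odds = 9.8696/10.2222 = 0.9655, so P(S) = 0.9655/(1+0.9655) ≈ 0.49.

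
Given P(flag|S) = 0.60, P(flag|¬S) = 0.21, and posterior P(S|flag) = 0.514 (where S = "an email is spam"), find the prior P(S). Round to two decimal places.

P(S) = 0.27

In odds form, posterior odds = prior odds × likelihood ratio, so prior odds = posterior odds ÷ LR.
Posterior odds = 0.514/(1−0.514) = 1.0576. LR = 0.60/0.21 = 2.8571.
Prior odds = 1.0576/2.8571 = 0.3702, so P(S) = 0.3702/(1+0.3702) ≈ 0.27.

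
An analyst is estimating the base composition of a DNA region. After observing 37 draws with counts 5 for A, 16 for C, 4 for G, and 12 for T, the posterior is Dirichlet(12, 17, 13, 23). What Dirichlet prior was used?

Dirichlet(7, 1, 9, 11)

For a Dirichlet(α) prior with multinomial counts c, the posterior is Dirichlet(α + c) componentwise.
Subtract each count from the matching posterior parameter: 12−5=7, 17−16=1, 13−4=9, 23−12=11.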